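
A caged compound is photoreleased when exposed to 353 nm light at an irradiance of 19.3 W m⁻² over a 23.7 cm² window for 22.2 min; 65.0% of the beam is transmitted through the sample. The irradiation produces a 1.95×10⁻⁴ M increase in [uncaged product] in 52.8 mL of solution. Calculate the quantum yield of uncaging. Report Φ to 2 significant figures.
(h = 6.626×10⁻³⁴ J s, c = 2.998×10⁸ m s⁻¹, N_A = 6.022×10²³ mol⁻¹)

Φ = 0.16

Product: (1.95×10⁻⁴ M)(0.0528 L) = 1.030×10⁻⁵ mol.
Photon energy at 353 nm: hc/λ = (6.626×10⁻³⁴)(2.998×10⁸)/(353×10⁻⁹) = 5.627×10⁻¹⁹ J.
Energy delivered: (19.3 W m⁻²)(23.7×10⁻⁴ m²)(1332 s) = 60.93 J.
Photons incident: 60.93 / 5.627×10⁻¹⁹ = 1.083×10²⁰, i.e. 1.083×10²⁰/6.022×10²³ = 1.798×10⁻⁴ mol.
Fraction absorbed: 1 − 65.0/100 = 0.3500.
Photons absorbed: 0.3500 × 1.798×10⁻⁴ = 6.293×10⁻⁵ mol.
Φ = 1.030×10⁻⁵ mol / 6.293×10⁻⁵ mol photons = 0.16.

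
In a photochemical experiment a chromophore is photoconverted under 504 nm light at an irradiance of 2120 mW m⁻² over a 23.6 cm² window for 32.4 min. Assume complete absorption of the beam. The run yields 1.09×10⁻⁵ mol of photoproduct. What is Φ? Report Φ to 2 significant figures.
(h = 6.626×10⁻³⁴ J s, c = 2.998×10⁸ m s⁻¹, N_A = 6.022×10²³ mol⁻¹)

Photon energy at 504 nm: hc/λ = (6.626×10⁻³⁴)(2.998×10⁸)/(504×10⁻⁹) = 3.941×10⁻¹⁹ J.
Energy delivered: (2120 mW m⁻²)(23.6×10⁻⁴ m²)(1944 s) = 9.726 J.
Photons incident: 9.726 / 3.941×10⁻¹⁹ = 2.468×10¹⁹, i.e. 2.468×10¹⁹/6.022×10²³ = 4.098×10⁻⁵ mol.
Φ = 1.09×10⁻⁵ mol / 4.098×10⁻⁵ mol photons = 0.27.

Φ = 0.27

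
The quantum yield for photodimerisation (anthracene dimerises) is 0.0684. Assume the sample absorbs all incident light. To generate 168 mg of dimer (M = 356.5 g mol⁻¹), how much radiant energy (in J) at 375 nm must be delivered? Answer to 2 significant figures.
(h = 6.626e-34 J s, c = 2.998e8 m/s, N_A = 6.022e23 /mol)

2200 J

Product: 168 mg / 356.5 g mol⁻¹ = 4.712e-4 mol.
Photons that must be absorbed: 4.712e-4 / 0.0684 = 0.006889 mol.
Photon energy: hc/λ = 5.297e-19 J; per mole, 3.190e5 J mol⁻¹.
Energy required: 0.006889 × 3.190e5 = 2200 J.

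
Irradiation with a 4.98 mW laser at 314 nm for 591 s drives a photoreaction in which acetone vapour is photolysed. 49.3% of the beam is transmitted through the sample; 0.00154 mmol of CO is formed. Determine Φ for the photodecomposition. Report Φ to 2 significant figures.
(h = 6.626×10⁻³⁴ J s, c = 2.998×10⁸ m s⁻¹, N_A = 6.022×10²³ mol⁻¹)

Product: 0.00154 mmol = 1.54×10⁻⁶ mol.
Photon energy at 314 nm: hc/λ = (6.626×10⁻³⁴)(2.998×10⁸)/(314×10⁻⁹) = 6.326×10⁻¹⁹ J.
Energy delivered: (4.98 mW)(591 s) = 2.943 J.
Photons incident: 2.943 / 6.326×10⁻¹⁹ = 4.652×10¹⁸, i.e. 4.652×10¹⁸/6.022×10²³ = 7.725×10⁻⁶ mol.
Fraction absorbed: 1 − 49.3/100 = 0.5070.
Photons absorbed: 0.5070 × 7.725×10⁻⁶ = 3.917×10⁻⁶ mol.
Φ = 1.54×10⁻⁶ mol / 3.917×10⁻⁶ mol photons = 0.39.

Φ = 0.39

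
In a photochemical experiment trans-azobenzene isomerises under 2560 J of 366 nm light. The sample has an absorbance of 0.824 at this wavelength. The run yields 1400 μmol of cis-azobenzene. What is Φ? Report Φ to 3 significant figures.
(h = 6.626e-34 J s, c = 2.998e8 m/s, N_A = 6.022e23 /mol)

Φ = 0.210

Product: 1400 μmol = 0.00140 mol.
Photon energy at 366 nm: hc/λ = (6.626e-34)(2.998e8)/(366e-9) = 5.428e-19 J.
Photons incident: 2560 / 5.428e-19 = 4.716e21, i.e. 4.716e21/6.022e23 = 0.007831 mol.
Fraction absorbed: 1 − 10^(−0.824) = 0.8500.
Photons absorbed: 0.8500 × 0.007831 = 0.006656 mol.
Φ = 0.00140 mol / 0.006656 mol photons = 0.210.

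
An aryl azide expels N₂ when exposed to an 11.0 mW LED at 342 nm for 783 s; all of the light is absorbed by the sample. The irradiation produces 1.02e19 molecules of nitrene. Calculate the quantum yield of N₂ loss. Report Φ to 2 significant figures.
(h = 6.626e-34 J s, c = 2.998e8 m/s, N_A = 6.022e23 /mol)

Φ = 0.69

Product: 1.02e19 / 6.022e23 = 1.694e-5 mol.
Photon energy at 342 nm: hc/λ = (6.626e-34)(2.998e8)/(342e-9) = 5.808e-19 J.
Energy delivered: (11.0 mW)(783 s) = 8.613 J.
Photons incident: 8.613 / 5.808e-19 = 1.483e19, i.e. 1.483e19/6.022e23 = 2.463e-5 mol.
Φ = 1.694e-5 mol / 2.463e-5 mol photons = 0.69.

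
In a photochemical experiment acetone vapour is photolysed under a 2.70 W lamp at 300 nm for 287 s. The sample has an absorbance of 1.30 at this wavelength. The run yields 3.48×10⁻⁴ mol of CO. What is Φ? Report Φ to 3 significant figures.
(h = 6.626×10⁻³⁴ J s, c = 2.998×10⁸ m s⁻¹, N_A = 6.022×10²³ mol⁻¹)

Photon energy at 300 nm: hc/λ = (6.626×10⁻³⁴)(2.998×10⁸)/(300×10⁻⁹) = 6.622×10⁻¹⁹ J.
Energy delivered: (2.70 W)(287 s) = 774.9 J.
Photons incident: 774.9 / 6.622×10⁻¹⁹ = 1.170×10²¹, i.e. 1.170×10²¹/6.022×10²³ = 0.001943 mol.
Fraction absorbed: 1 − 10^(−1.30) = 0.9499.
Photons absorbed: 0.9499 × 0.001943 = 0.001846 mol.
Φ = 3.48×10⁻⁴ mol / 0.001846 mol photons = 0.189.

Φ = 0.189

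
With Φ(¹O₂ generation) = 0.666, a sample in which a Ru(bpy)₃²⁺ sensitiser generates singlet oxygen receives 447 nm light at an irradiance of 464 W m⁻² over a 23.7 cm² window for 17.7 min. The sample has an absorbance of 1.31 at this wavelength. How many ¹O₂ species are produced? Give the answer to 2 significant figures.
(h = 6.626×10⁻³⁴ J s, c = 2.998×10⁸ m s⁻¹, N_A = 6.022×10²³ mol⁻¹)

Photon energy at 447 nm: hc/λ = (6.626×10⁻³⁴)(2.998×10⁸)/(447×10⁻⁹) = 4.444×10⁻¹⁹ J.
Energy delivered: (464 W m⁻²)(23.7×10⁻⁴ m²)(1062 s) = 1168 J.
Photons incident: 1168 / 4.444×10⁻¹⁹ = 2.628×10²¹, i.e. 2.628×10²¹/6.022×10²³ = 0.004364 mol.
Fraction absorbed: 1 − 10^(−1.31) = 0.9510.
Photons absorbed: 0.9510 × 0.004364 = 0.004150 mol.
Product: Φ × n_abs = 0.666 × 0.004150 = 0.002764 mol.
As a count: 0.002764 × 6.022×10²³ = 1.7×10²¹.

1.7×10²¹ species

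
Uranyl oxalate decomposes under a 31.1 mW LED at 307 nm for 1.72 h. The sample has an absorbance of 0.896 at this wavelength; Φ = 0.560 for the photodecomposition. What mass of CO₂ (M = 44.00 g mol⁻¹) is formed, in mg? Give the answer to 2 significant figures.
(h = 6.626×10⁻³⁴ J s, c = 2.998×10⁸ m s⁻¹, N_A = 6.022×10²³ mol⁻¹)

Photon energy at 307 nm: hc/λ = (6.626×10⁻³⁴)(2.998×10⁸)/(307×10⁻⁹) = 6.471×10⁻¹⁹ J.
Energy delivered: (31.1 mW)(6192 s) = 192.6 J.
Photons incident: 192.6 / 6.471×10⁻¹⁹ = 2.976×10²⁰, i.e. 2.976×10²⁰/6.022×10²³ = 4.942×10⁻⁴ mol.
Fraction absorbed: 1 − 10^(−0.896) = 0.8729.
Photons absorbed: 0.8729 × 4.942×10⁻⁴ = 4.314×10⁻⁴ mol.
Product: Φ × n_abs = 0.560 × 4.314×10⁻⁴ = 2.416×10⁻⁴ mol.
Mass: 2.416×10⁻⁴ × 44.00 = 0.01063 g = 11 mg.

11 mg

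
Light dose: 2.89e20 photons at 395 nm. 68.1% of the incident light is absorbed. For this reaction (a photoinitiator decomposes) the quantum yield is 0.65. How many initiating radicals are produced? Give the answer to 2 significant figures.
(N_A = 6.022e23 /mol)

Moles of photons: 2.89e20 / 6.022e23 = 4.799e-4 mol.
Photons absorbed: 0.681 × 4.799e-4 = 3.268e-4 mol.
Product: Φ × n_abs = 0.65 × 3.268e-4 = 2.124e-4 mol.
As a count: 2.124e-4 × 6.022e23 = 1.3e20.

1.3e20 initiating radicals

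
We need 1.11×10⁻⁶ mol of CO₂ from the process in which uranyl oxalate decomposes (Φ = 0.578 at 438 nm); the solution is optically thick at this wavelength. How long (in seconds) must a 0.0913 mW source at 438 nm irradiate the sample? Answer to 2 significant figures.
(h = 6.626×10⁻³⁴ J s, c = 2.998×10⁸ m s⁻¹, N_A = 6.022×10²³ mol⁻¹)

t ≈ 5700 s

Photons that must be absorbed: 1.11×10⁻⁶ / 0.578 = 1.920×10⁻⁶ mol.
Photon energy: hc/λ = 4.535×10⁻¹⁹ J; per mole, 2.731×10⁵ J mol⁻¹.
Energy required: 1.920×10⁻⁶ × 2.731×10⁵ = 0.5244 J.
Time: 0.5244 J / 9.13e-05 W = 5700 s.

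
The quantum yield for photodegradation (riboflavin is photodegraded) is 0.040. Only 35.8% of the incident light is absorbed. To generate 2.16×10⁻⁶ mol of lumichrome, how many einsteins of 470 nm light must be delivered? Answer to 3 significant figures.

1.51×10⁻⁴ einstein

Photons that must be absorbed: 2.16×10⁻⁶ / 0.040 = 5.400×10⁻⁵ mol.
Incident photons needed: 5.400×10⁻⁵ / 0.358 = 1.508×10⁻⁴ mol.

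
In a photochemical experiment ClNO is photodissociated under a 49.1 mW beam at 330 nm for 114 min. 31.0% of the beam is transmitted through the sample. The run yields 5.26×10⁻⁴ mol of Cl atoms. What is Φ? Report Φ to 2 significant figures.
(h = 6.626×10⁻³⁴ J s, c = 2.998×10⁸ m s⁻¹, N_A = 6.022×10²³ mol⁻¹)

Photon energy at 330 nm: hc/λ = (6.626×10⁻³⁴)(2.998×10⁸)/(330×10⁻⁹) = 6.020×10⁻¹⁹ J.
Energy delivered: (49.1 mW)(6840 s) = 335.8 J.
Photons incident: 335.8 / 6.020×10⁻¹⁹ = 5.578×10²⁰, i.e. 5.578×10²⁰/6.022×10²³ = 9.263×10⁻⁴ mol.
Fraction absorbed: 1 − 31.0/100 = 0.6900.
Photons absorbed: 0.6900 × 9.263×10⁻⁴ = 6.391×10⁻⁴ mol.
Φ = 5.26×10⁻⁴ mol / 6.391×10⁻⁴ mol photons = 0.82.

Φ = 0.82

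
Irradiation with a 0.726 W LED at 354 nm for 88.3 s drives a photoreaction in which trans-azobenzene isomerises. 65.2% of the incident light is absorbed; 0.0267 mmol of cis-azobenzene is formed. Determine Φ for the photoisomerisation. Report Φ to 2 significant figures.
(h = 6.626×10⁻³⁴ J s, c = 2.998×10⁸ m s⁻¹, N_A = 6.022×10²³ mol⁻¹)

Product: 0.0267 mmol = 2.67×10⁻⁵ mol.
Photon energy at 354 nm: hc/λ = (6.626×10⁻³⁴)(2.998×10⁸)/(354×10⁻⁹) = 5.612×10⁻¹⁹ J.
Energy delivered: (0.726 W)(88.3 s) = 64.11 J.
Photons incident: 64.11 / 5.612×10⁻¹⁹ = 1.142×10²⁰, i.e. 1.142×10²⁰/6.022×10²³ = 1.896×10⁻⁴ mol.
Photons absorbed: 0.652 × 1.896×10⁻⁴ = 1.236×10⁻⁴ mol.
Φ = 2.67×10⁻⁵ mol / 1.236×10⁻⁴ mol photons = 0.22.

Φ = 0.22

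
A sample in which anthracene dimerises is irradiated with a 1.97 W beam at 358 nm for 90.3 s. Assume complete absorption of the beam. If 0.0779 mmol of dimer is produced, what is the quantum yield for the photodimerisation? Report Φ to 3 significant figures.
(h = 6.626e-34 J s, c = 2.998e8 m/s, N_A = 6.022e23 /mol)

Φ = 0.146

Product: 0.0779 mmol = 7.79e-5 mol.
Photon energy at 358 nm: hc/λ = (6.626e-34)(2.998e8)/(358e-9) = 5.549e-19 J.
Energy delivered: (1.97 W)(90.3 s) = 177.9 J.
Photons incident: 177.9 / 5.549e-19 = 3.206e20, i.e. 3.206e20/6.022e23 = 5.324e-4 mol.
Φ = 7.79e-5 mol / 5.324e-4 mol photons = 0.146.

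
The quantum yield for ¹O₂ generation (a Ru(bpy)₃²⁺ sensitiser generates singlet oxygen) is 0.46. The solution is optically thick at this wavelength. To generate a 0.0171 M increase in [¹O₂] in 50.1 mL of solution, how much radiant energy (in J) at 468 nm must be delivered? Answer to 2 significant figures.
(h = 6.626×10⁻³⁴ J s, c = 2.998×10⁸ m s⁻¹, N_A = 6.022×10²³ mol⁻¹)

Product: (0.0171 M)(0.0501 L) = 8.567×10⁻⁴ mol.
Photons that must be absorbed: 8.567×10⁻⁴ / 0.46 = 0.001862 mol.
Photon energy: hc/λ = 4.245×10⁻¹⁹ J; per mole, 2.556×10⁵ J mol⁻¹.
Energy required: 0.001862 × 2.556×10⁵ = 480 J.

480 J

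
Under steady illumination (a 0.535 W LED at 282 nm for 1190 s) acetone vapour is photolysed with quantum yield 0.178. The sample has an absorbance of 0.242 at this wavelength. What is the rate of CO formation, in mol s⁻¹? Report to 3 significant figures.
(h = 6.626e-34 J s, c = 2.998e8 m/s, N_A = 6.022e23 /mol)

Photon energy at 282 nm: hc/λ = (6.626e-34)(2.998e8)/(282e-9) = 7.044e-19 J.
Energy delivered: (0.535 W)(1190 s) = 636.7 J.
Photons incident: 636.7 / 7.044e-19 = 9.039e20, i.e. 9.039e20/6.022e23 = 0.001501 mol.
Fraction absorbed: 1 − 10^(−0.242) = 0.4272.
Photons absorbed: 0.4272 × 0.001501 = 6.412e-4 mol.
Product formed: 0.178 × 6.412e-4 = 1.141e-4 mol.
Rate: 1.141e-4 / 1190 s = 9.59e-8 mol s⁻¹.

9.59e-8 mol s⁻¹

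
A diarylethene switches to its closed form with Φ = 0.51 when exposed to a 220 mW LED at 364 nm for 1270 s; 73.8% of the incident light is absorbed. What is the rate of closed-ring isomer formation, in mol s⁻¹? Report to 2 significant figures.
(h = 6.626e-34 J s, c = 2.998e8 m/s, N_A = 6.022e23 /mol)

2.5e-7 mol s⁻¹

Photon energy at 364 nm: hc/λ = (6.626e-34)(2.998e8)/(364e-9) = 5.457e-19 J.
Energy delivered: (220 mW)(1270 s) = 279.4 J.
Photons incident: 279.4 / 5.457e-19 = 5.120e20, i.e. 5.120e20/6.022e23 = 8.502e-4 mol.
Photons absorbed: 0.738 × 8.502e-4 = 6.274e-4 mol.
Product formed: 0.51 × 6.274e-4 = 3.200e-4 mol.
Rate: 3.200e-4 / 1270 s = 2.5e-7 mol s⁻¹.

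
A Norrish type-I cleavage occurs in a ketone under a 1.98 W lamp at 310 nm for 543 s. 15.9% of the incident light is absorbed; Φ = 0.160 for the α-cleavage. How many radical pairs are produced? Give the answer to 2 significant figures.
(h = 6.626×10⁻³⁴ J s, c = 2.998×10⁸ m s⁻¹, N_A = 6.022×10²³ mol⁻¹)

4.3×10¹⁹ radical pairs

Photon energy at 310 nm: hc/λ = (6.626×10⁻³⁴)(2.998×10⁸)/(310×10⁻⁹) = 6.408×10⁻¹⁹ J.
Energy delivered: (1.98 W)(543 s) = 1075 J.
Photons incident: 1075 / 6.408×10⁻¹⁹ = 1.678×10²¹, i.e. 1.678×10²¹/6.022×10²³ = 0.002786 mol.
Photons absorbed: 0.159 × 0.002786 = 4.430×10⁻⁴ mol.
Product: Φ × n_abs = 0.160 × 4.430×10⁻⁴ = 7.088×10⁻⁵ mol.
As a count: 7.088×10⁻⁵ × 6.022×10²³ = 4.3×10¹⁹.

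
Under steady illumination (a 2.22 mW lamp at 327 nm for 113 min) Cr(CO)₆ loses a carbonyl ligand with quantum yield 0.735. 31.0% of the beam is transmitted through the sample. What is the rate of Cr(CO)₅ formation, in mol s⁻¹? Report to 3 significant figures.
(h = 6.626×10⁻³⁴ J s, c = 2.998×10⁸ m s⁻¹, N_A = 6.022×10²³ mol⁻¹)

Photon energy at 327 nm: hc/λ = (6.626×10⁻³⁴)(2.998×10⁸)/(327×10⁻⁹) = 6.075×10⁻¹⁹ J.
Energy delivered: (2.22 mW)(6780 s) = 15.05 J.
Photons incident: 15.05 / 6.075×10⁻¹⁹ = 2.477×10¹⁹, i.e. 2.477×10¹⁹/6.022×10²³ = 4.113×10⁻⁵ mol.
Fraction absorbed: 1 − 31.0/100 = 0.6900.
Photons absorbed: 0.6900 × 4.113×10⁻⁵ = 2.838×10⁻⁵ mol.
Product formed: 0.735 × 2.838×10⁻⁵ = 2.086×10⁻⁵ mol.
Rate: 2.086×10⁻⁵ / 6780 s = 3.08×10⁻⁹ mol s⁻¹.

3.08×10⁻⁹ mol s⁻¹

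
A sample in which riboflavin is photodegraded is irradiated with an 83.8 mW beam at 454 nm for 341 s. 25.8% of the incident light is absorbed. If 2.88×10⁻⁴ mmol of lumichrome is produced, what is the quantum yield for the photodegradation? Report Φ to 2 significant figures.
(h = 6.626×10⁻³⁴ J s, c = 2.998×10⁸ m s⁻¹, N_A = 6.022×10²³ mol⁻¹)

Φ = 0.010

Product: 2.88×10⁻⁴ mmol = 2.88×10⁻⁷ mol.
Photon energy at 454 nm: hc/λ = (6.626×10⁻³⁴)(2.998×10⁸)/(454×10⁻⁹) = 4.375×10⁻¹⁹ J.
Energy delivered: (83.8 mW)(341 s) = 28.58 J.
Photons incident: 28.58 / 4.375×10⁻¹⁹ = 6.533×10¹⁹, i.e. 6.533×10¹⁹/6.022×10²³ = 1.085×10⁻⁴ mol.
Photons absorbed: 0.258 × 1.085×10⁻⁴ = 2.799×10⁻⁵ mol.
Φ = 2.88×10⁻⁷ mol / 2.799×10⁻⁵ mol photons = 0.010.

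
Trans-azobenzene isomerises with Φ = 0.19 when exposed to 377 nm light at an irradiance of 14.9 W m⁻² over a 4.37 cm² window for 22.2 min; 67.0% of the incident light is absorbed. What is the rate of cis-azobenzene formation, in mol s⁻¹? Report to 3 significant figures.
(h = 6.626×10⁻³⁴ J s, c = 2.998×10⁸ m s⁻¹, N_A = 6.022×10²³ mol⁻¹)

2.61×10⁻⁹ mol s⁻¹

Photon energy at 377 nm: hc/λ = (6.626×10⁻³⁴)(2.998×10⁸)/(377×10⁻⁹) = 5.269×10⁻¹⁹ J.
Energy delivered: (14.9 W m⁻²)(4.37×10⁻⁴ m²)(1332 s) = 8.673 J.
Photons incident: 8.673 / 5.269×10⁻¹⁹ = 1.646×10¹⁹, i.e. 1.646×10¹⁹/6.022×10²³ = 2.733×10⁻⁵ mol.
Photons absorbed: 0.670 × 2.733×10⁻⁵ = 1.831×10⁻⁵ mol.
Product formed: 0.19 × 1.831×10⁻⁵ = 3.479×10⁻⁶ mol.
Rate: 3.479×10⁻⁶ / 1332 s = 2.61×10⁻⁹ mol s⁻¹.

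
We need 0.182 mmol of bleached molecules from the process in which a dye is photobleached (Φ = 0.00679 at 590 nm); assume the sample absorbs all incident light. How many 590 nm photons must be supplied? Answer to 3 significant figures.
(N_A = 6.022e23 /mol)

1.61e22 photons

Product: 0.182 mmol = 1.82e-4 mol.
Photons that must be absorbed: 1.82e-4 / 0.00679 = 0.02680 mol.
Photon count: 0.02680 × 6.022e23 = 1.61e22.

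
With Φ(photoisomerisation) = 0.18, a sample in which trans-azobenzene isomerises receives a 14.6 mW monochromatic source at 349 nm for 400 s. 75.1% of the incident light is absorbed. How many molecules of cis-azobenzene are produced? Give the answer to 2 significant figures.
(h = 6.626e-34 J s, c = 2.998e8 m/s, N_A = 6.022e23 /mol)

Photon energy at 349 nm: hc/λ = (6.626e-34)(2.998e8)/(349e-9) = 5.692e-19 J.
Energy delivered: (14.6 mW)(400 s) = 5.840 J.
Photons incident: 5.840 / 5.692e-19 = 1.026e19, i.e. 1.026e19/6.022e23 = 1.704e-5 mol.
Photons absorbed: 0.751 × 1.704e-5 = 1.280e-5 mol.
Product: Φ × n_abs = 0.18 × 1.280e-5 = 2.304e-6 mol.
As a count: 2.304e-6 × 6.022e23 = 1.4e18.

1.4e18 molecules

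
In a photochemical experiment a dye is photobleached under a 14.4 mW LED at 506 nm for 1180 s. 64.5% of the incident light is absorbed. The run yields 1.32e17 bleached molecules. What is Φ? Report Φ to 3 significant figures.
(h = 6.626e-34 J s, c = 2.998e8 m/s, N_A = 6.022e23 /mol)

Φ = 0.00473

Product: 1.32e17 / 6.022e23 = 2.192e-7 mol.
Photon energy at 506 nm: hc/λ = (6.626e-34)(2.998e8)/(506e-9) = 3.926e-19 J.
Energy delivered: (14.4 mW)(1180 s) = 16.99 J.
Photons incident: 16.99 / 3.926e-19 = 4.328e19, i.e. 4.328e19/6.022e23 = 7.187e-5 mol.
Photons absorbed: 0.645 × 7.187e-5 = 4.636e-5 mol.
Φ = 2.192e-7 mol / 4.636e-5 mol photons = 0.00473.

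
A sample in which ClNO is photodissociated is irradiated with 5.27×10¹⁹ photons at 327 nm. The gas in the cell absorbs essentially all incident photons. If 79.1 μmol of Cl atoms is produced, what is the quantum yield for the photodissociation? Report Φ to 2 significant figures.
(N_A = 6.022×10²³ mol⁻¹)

Product: 79.1 μmol = 7.91×10⁻⁵ mol.
Moles of photons: 5.27×10¹⁹ / 6.022×10²³ = 8.751×10⁻⁵ mol.
Φ = 7.91×10⁻⁵ mol / 8.751×10⁻⁵ mol photons = 0.90.

Φ = 0.90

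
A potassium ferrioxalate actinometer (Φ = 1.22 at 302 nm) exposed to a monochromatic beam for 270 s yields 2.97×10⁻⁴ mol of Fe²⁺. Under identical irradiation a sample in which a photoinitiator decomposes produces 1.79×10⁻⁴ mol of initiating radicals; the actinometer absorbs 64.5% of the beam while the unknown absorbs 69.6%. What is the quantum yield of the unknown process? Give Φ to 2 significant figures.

Photons absorbed by the actinometer: 2.97×10⁻⁴ / 1.22 = 2.434×10⁻⁴ mol.
Incident flux: 2.434×10⁻⁴ / 0.645 = 3.774×10⁻⁴ einstein.
Absorbed by unknown: 0.696 × 3.774×10⁻⁴ = 2.627×10⁻⁴ mol.
Φ(unknown) = 1.79×10⁻⁴ / 2.627×10⁻⁴ = 0.68.

Φ = 0.68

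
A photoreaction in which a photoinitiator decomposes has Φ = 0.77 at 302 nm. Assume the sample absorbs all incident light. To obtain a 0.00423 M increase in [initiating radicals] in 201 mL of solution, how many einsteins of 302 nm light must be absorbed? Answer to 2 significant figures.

Product: (0.00423 M)(0.201 L) = 8.502e-4 mol.
Photons that must be absorbed: 8.502e-4 / 0.77 = 0.001104 mol.

0.0011 einstein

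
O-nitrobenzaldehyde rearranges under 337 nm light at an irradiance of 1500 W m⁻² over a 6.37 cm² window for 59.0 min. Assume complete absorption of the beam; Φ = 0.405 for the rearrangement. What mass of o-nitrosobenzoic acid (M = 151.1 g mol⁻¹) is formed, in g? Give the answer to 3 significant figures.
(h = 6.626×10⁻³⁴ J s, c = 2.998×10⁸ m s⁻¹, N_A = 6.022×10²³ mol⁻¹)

Photon energy at 337 nm: hc/λ = (6.626×10⁻³⁴)(2.998×10⁸)/(337×10⁻⁹) = 5.895×10⁻¹⁹ J.
Energy delivered: (1500 W m⁻²)(6.37×10⁻⁴ m²)(3540 s) = 3382 J.
Photons incident: 3382 / 5.895×10⁻¹⁹ = 5.737×10²¹, i.e. 5.737×10²¹/6.022×10²³ = 0.009527 mol.
Product: Φ × n_abs = 0.405 × 0.009527 = 0.003858 mol.
Mass: 0.003858 × 151.1 = 0.5829 g = 0.583 g.

0.583 g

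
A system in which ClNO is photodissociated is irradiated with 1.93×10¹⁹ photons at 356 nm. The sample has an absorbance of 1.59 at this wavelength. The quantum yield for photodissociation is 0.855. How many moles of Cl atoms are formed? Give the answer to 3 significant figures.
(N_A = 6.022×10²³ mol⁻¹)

2.67×10⁻⁵ mol

Moles of photons: 1.93×10¹⁹ / 6.022×10²³ = 3.205×10⁻⁵ mol.
Fraction absorbed: 1 − 10^(−1.59) = 0.9743.
Photons absorbed: 0.9743 × 3.205×10⁻⁵ = 3.123×10⁻⁵ mol.
Product: Φ × n_abs = 0.855 × 3.123×10⁻⁵ = 2.670×10⁻⁵ mol.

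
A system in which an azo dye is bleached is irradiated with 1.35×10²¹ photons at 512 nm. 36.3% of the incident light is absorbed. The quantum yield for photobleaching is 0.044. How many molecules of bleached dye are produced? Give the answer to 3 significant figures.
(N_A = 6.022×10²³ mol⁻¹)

Moles of photons: 1.35×10²¹ / 6.022×10²³ = 0.002242 mol.
Photons absorbed: 0.363 × 0.002242 = 8.138×10⁻⁴ mol.
Product: Φ × n_abs = 0.044 × 8.138×10⁻⁴ = 3.581×10⁻⁵ mol.
As a count: 3.581×10⁻⁵ × 6.022×10²³ = 2.16×10¹⁹.

2.16×10¹⁹ molecules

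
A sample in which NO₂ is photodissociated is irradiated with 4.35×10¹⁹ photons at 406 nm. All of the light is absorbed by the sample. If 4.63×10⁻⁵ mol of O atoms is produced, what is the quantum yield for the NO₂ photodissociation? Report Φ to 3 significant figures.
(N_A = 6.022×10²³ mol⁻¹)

Moles of photons: 4.35×10¹⁹ / 6.022×10²³ = 7.224×10⁻⁵ mol.
Φ = 4.63×10⁻⁵ mol / 7.224×10⁻⁵ mol photons = 0.641.

Φ = 0.641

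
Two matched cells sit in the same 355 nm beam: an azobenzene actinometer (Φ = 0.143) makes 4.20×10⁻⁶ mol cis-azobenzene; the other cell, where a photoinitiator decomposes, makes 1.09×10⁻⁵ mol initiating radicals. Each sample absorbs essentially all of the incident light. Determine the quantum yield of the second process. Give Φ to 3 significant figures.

Photons absorbed by the actinometer: 4.20×10⁻⁶ / 0.143 = 2.937×10⁻⁵ mol.
Φ(unknown) = 1.09×10⁻⁵ / 2.937×10⁻⁵ = 0.371.

Φ = 0.371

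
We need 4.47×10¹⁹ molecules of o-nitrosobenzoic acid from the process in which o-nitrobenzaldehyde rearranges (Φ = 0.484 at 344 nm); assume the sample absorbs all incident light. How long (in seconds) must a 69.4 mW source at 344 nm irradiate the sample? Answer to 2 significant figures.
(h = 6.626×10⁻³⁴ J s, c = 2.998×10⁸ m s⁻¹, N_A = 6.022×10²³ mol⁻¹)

t ≈ 770 s

Product: 4.47×10¹⁹ / 6.022×10²³ = 7.423×10⁻⁵ mol.
Photons that must be absorbed: 7.423×10⁻⁵ / 0.484 = 1.534×10⁻⁴ mol.
Photon energy: hc/λ = 5.775×10⁻¹⁹ J; per mole, 3.478×10⁵ J mol⁻¹.
Energy required: 1.534×10⁻⁴ × 3.478×10⁵ = 53.35 J.
Time: 53.35 J / 0.0694 W = 770 s.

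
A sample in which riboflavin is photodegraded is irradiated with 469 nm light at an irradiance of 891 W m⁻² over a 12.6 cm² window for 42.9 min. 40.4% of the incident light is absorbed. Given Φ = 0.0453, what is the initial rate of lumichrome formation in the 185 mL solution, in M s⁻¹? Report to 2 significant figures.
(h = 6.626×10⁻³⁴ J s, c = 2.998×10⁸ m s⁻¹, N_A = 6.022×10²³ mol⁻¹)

Photon energy at 469 nm: hc/λ = (6.626×10⁻³⁴)(2.998×10⁸)/(469×10⁻⁹) = 4.236×10⁻¹⁹ J.
Energy delivered: (891 W m⁻²)(12.6×10⁻⁴ m²)(2574 s) = 2890 J.
Photons incident: 2890 / 4.236×10⁻¹⁹ = 6.822×10²¹, i.e. 6.822×10²¹/6.022×10²³ = 0.01133 mol.
Photons absorbed: 0.404 × 0.01133 = 0.004577 mol.
Product formed: 0.0453 × 0.004577 = 2.073×10⁻⁴ mol.
Rate: 2.073×10⁻⁴ mol / (2574 s × 0.185 L) = 4.4×10⁻⁷ M s⁻¹.

4.4×10⁻⁷ M s⁻¹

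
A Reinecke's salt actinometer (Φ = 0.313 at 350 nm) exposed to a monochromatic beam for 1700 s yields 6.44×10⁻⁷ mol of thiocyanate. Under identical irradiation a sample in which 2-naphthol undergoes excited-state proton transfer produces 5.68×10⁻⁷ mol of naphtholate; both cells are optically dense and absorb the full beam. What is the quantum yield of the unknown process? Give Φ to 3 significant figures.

Φ = 0.276

Photons absorbed by the actinometer: 6.44×10⁻⁷ / 0.313 = 2.058×10⁻⁶ mol.
Φ(unknown) = 5.68×10⁻⁷ / 2.058×10⁻⁶ = 0.276.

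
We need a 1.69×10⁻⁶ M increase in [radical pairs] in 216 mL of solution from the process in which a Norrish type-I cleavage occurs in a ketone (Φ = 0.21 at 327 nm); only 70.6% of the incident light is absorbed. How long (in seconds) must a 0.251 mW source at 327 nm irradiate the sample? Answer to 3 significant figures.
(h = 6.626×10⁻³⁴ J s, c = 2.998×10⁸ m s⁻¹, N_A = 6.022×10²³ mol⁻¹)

Product: (1.69×10⁻⁶ M)(0.216 L) = 3.650×10⁻⁷ mol.
Photons that must be absorbed: 3.650×10⁻⁷ / 0.21 = 1.738×10⁻⁶ mol.
Incident photons needed: 1.738×10⁻⁶ / 0.706 = 2.462×10⁻⁶ mol.
Photon energy: hc/λ = 6.075×10⁻¹⁹ J; per mole, 3.658×10⁵ J mol⁻¹.
Energy required: 2.462×10⁻⁶ × 3.658×10⁵ = 0.9006 J.
Time: 0.9006 J / 0.000251 W = 3590 s.

t ≈ 3590 s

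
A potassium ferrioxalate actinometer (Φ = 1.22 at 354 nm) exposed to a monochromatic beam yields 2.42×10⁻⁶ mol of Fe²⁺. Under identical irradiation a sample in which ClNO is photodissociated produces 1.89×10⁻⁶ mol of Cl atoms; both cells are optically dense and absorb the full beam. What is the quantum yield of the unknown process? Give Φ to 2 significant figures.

Φ = 0.95

Photons absorbed by the actinometer: 2.42×10⁻⁶ / 1.22 = 1.984×10⁻⁶ mol.
Φ(unknown) = 1.89×10⁻⁶ / 1.984×10⁻⁶ = 0.95.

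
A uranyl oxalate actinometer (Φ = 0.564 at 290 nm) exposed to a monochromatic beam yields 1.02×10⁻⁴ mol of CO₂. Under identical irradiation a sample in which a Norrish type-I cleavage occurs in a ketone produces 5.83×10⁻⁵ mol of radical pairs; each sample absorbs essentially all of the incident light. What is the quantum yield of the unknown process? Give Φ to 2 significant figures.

Photons absorbed by the actinometer: 1.02×10⁻⁴ / 0.564 = 1.809×10⁻⁴ mol.
Φ(unknown) = 5.83×10⁻⁵ / 1.809×10⁻⁴ = 0.32.

Φ = 0.32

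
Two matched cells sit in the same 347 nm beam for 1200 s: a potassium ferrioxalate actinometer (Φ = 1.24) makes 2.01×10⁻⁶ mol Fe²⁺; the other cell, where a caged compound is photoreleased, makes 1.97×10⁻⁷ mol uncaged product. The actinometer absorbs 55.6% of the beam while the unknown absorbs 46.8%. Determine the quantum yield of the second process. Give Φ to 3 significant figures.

Photons absorbed by the actinometer: 2.01×10⁻⁶ / 1.24 = 1.621×10⁻⁶ mol.
Incident flux: 1.621×10⁻⁶ / 0.556 = 2.915×10⁻⁶ einstein.
Absorbed by unknown: 0.468 × 2.915×10⁻⁶ = 1.364×10⁻⁶ mol.
Φ(unknown) = 1.97×10⁻⁷ / 1.364×10⁻⁶ = 0.144.

Φ = 0.144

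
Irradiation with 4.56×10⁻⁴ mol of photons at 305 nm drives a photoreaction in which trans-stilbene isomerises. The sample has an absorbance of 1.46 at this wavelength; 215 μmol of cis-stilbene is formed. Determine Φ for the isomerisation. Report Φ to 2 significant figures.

Product: 215 μmol = 2.15×10⁻⁴ mol.
Fraction absorbed: 1 − 10^(−1.46) = 0.9653.
Photons absorbed: 0.9653 × 4.56×10⁻⁴ = 4.402×10⁻⁴ mol.
Φ = 2.15×10⁻⁴ mol / 4.402×10⁻⁴ mol photons = 0.49.

Φ = 0.49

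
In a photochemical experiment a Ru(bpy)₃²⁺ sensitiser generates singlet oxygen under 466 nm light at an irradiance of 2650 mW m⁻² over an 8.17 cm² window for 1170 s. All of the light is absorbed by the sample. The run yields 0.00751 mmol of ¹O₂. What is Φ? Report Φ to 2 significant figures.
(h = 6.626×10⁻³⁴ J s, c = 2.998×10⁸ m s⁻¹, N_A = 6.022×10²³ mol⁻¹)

Φ = 0.76

Product: 0.00751 mmol = 7.51×10⁻⁶ mol.
Photon energy at 466 nm: hc/λ = (6.626×10⁻³⁴)(2.998×10⁸)/(466×10⁻⁹) = 4.263×10⁻¹⁹ J.
Energy delivered: (2650 mW m⁻²)(8.17×10⁻⁴ m²)(1170 s) = 2.533 J.
Photons incident: 2.533 / 4.263×10⁻¹⁹ = 5.942×10¹⁸, i.e. 5.942×10¹⁸/6.022×10²³ = 9.867×10⁻⁶ mol.
Φ = 7.51×10⁻⁶ mol / 9.867×10⁻⁶ mol photons = 0.76.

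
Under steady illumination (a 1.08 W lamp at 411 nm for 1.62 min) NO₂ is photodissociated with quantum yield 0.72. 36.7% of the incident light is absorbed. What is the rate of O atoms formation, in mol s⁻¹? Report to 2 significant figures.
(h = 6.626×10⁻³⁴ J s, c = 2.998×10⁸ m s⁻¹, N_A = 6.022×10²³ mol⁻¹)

9.8×10⁻⁷ mol s⁻¹

Photon energy at 411 nm: hc/λ = (6.626×10⁻³⁴)(2.998×10⁸)/(411×10⁻⁹) = 4.833×10⁻¹⁹ J.
Energy delivered: (1.08 W)(97.2 s) = 105.0 J.
Photons incident: 105.0 / 4.833×10⁻¹⁹ = 2.173×10²⁰, i.e. 2.173×10²⁰/6.022×10²³ = 3.608×10⁻⁴ mol.
Photons absorbed: 0.367 × 3.608×10⁻⁴ = 1.324×10⁻⁴ mol.
Product formed: 0.72 × 1.324×10⁻⁴ = 9.533×10⁻⁵ mol.
Rate: 9.533×10⁻⁵ / 97.2 s = 9.8×10⁻⁷ mol s⁻¹.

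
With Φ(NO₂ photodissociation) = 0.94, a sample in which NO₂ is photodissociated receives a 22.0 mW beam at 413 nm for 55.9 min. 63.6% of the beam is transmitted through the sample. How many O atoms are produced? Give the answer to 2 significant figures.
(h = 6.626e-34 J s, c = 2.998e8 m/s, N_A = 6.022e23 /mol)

5.2e19 atoms

Photon energy at 413 nm: hc/λ = (6.626e-34)(2.998e8)/(413e-9) = 4.810e-19 J.
Energy delivered: (22.0 mW)(3354 s) = 73.79 J.
Photons incident: 73.79 / 4.810e-19 = 1.534e20, i.e. 1.534e20/6.022e23 = 2.547e-4 mol.
Fraction absorbed: 1 − 63.6/100 = 0.3640.
Photons absorbed: 0.3640 × 2.547e-4 = 9.271e-5 mol.
Product: Φ × n_abs = 0.94 × 9.271e-5 = 8.715e-5 mol.
As a count: 8.715e-5 × 6.022e23 = 5.2e19.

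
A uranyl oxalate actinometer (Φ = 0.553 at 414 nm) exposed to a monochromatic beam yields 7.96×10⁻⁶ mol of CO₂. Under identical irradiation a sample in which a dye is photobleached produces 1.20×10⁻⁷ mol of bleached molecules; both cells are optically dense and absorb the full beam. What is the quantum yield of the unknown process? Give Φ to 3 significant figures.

Φ = 0.00834

Photons absorbed by the actinometer: 7.96×10⁻⁶ / 0.553 = 1.439×10⁻⁵ mol.
Φ(unknown) = 1.20×10⁻⁷ / 1.439×10⁻⁵ = 0.00834.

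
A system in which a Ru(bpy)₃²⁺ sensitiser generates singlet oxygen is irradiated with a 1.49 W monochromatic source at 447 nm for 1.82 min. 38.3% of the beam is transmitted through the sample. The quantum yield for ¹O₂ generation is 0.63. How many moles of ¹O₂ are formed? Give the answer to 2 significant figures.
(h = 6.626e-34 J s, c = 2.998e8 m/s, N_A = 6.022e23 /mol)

2.4e-4 mol

Photon energy at 447 nm: hc/λ = (6.626e-34)(2.998e8)/(447e-9) = 4.444e-19 J.
Energy delivered: (1.49 W)(109.2 s) = 162.7 J.
Photons incident: 162.7 / 4.444e-19 = 3.661e20, i.e. 3.661e20/6.022e23 = 6.079e-4 mol.
Fraction absorbed: 1 − 38.3/100 = 0.6170.
Photons absorbed: 0.6170 × 6.079e-4 = 3.751e-4 mol.
Product: Φ × n_abs = 0.63 × 3.751e-4 = 2.363e-4 mol.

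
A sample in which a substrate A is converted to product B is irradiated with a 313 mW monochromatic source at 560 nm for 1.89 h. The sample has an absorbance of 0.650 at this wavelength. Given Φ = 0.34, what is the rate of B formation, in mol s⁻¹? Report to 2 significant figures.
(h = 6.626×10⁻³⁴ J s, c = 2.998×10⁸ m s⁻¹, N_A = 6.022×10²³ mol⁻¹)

3.9×10⁻⁷ mol s⁻¹

Photon energy at 560 nm: hc/λ = (6.626×10⁻³⁴)(2.998×10⁸)/(560×10⁻⁹) = 3.547×10⁻¹⁹ J.
Energy delivered: (313 mW)(6804 s) = 2130 J.
Photons incident: 2130 / 3.547×10⁻¹⁹ = 6.005×10²¹, i.e. 6.005×10²¹/6.022×10²³ = 0.009972 mol.
Fraction absorbed: 1 − 10^(−0.650) = 0.7761.
Photons absorbed: 0.7761 × 0.009972 = 0.007739 mol.
Product formed: 0.34 × 0.007739 = 0.002631 mol.
Rate: 0.002631 / 6804 s = 3.9×10⁻⁷ mol s⁻¹.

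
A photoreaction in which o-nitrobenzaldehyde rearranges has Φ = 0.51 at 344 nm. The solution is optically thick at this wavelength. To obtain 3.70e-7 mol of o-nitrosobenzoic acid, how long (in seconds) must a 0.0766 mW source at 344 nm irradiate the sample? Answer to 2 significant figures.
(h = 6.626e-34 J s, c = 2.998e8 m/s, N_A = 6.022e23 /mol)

t ≈ 3300 s

Photons that must be absorbed: 3.70e-7 / 0.51 = 7.255e-7 mol.
Photon energy: hc/λ = 5.775e-19 J; per mole, 3.478e5 J mol⁻¹.
Energy required: 7.255e-7 × 3.478e5 = 0.2523 J.
Time: 0.2523 J / 7.66e-05 W = 3300 s.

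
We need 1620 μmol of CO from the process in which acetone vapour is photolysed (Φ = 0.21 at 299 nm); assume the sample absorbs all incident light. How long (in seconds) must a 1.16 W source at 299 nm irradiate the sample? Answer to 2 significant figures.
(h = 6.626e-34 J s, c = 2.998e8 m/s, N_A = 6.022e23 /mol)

Product: 1620 μmol = 0.00162 mol.
Photons that must be absorbed: 0.00162 / 0.21 = 0.007714 mol.
Photon energy: hc/λ = 6.644e-19 J; per mole, 4.001e5 J mol⁻¹.
Energy required: 0.007714 × 4.001e5 = 3086 J.
Time: 3086 J / 1.16 W = 2700 s.

t ≈ 2700 s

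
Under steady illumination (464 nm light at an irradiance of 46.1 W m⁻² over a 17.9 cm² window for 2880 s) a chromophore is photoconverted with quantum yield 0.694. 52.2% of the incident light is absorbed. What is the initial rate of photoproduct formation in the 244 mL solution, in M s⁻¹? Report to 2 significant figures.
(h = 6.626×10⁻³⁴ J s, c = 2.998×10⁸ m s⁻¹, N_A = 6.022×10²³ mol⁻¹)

Photon energy at 464 nm: hc/λ = (6.626×10⁻³⁴)(2.998×10⁸)/(464×10⁻⁹) = 4.281×10⁻¹⁹ J.
Energy delivered: (46.1 W m⁻²)(17.9×10⁻⁴ m²)(2880 s) = 237.7 J.
Photons incident: 237.7 / 4.281×10⁻¹⁹ = 5.552×10²⁰, i.e. 5.552×10²⁰/6.022×10²³ = 9.220×10⁻⁴ mol.
Photons absorbed: 0.522 × 9.220×10⁻⁴ = 4.813×10⁻⁴ mol.
Product formed: 0.694 × 4.813×10⁻⁴ = 3.340×10⁻⁴ mol.
Rate: 3.340×10⁻⁴ mol / (2880 s × 0.244 L) = 4.8×10⁻⁷ M s⁻¹.

4.8×10⁻⁷ M s⁻¹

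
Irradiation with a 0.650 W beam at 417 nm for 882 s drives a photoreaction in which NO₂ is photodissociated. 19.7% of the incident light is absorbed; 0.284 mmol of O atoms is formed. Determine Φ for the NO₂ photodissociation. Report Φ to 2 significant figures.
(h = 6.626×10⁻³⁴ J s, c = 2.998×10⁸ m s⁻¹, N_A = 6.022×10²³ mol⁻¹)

Product: 0.284 mmol = 2.84×10⁻⁴ mol.
Photon energy at 417 nm: hc/λ = (6.626×10⁻³⁴)(2.998×10⁸)/(417×10⁻⁹) = 4.764×10⁻¹⁹ J.
Energy delivered: (0.650 W)(882 s) = 573.3 J.
Photons incident: 573.3 / 4.764×10⁻¹⁹ = 1.203×10²¹, i.e. 1.203×10²¹/6.022×10²³ = 0.001998 mol.
Photons absorbed: 0.197 × 0.001998 = 3.936×10⁻⁴ mol.
Φ = 2.84×10⁻⁴ mol / 3.936×10⁻⁴ mol photons = 0.72.

Φ = 0.72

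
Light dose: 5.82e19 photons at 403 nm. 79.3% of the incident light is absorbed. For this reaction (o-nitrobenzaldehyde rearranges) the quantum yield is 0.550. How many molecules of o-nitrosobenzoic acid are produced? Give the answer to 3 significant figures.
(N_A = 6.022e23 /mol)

Moles of photons: 5.82e19 / 6.022e23 = 9.665e-5 mol.
Photons absorbed: 0.793 × 9.665e-5 = 7.664e-5 mol.
Product: Φ × n_abs = 0.550 × 7.664e-5 = 4.215e-5 mol.
As a count: 4.215e-5 × 6.022e23 = 2.54e19.

2.54e19 molecules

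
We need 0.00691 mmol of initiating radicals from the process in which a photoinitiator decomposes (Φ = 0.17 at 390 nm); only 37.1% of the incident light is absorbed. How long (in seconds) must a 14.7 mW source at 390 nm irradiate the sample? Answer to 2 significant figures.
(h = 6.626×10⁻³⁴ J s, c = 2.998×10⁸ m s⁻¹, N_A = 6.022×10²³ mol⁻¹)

t ≈ 2300 s

Product: 0.00691 mmol = 6.91×10⁻⁶ mol.
Photons that must be absorbed: 6.91×10⁻⁶ / 0.17 = 4.065×10⁻⁵ mol.
Incident photons needed: 4.065×10⁻⁵ / 0.371 = 1.096×10⁻⁴ mol.
Photon energy: hc/λ = 5.094×10⁻¹⁹ J; per mole, 3.068×10⁵ J mol⁻¹.
Energy required: 1.096×10⁻⁴ × 3.068×10⁵ = 33.63 J.
Time: 33.63 J / 0.0147 W = 2300 s.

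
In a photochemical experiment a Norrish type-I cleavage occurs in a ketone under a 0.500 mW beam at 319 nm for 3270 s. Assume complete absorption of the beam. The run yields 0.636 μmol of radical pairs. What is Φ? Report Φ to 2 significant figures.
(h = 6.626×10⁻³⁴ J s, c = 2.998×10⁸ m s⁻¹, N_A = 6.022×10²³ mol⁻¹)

Product: 0.636 μmol = 6.36×10⁻⁷ mol.
Photon energy at 319 nm: hc/λ = (6.626×10⁻³⁴)(2.998×10⁸)/(319×10⁻⁹) = 6.227×10⁻¹⁹ J.
Energy delivered: (0.500 mW)(3270 s) = 1.635 J.
Photons incident: 1.635 / 6.227×10⁻¹⁹ = 2.626×10¹⁸, i.e. 2.626×10¹⁸/6.022×10²³ = 4.361×10⁻⁶ mol.
Φ = 6.36×10⁻⁷ mol / 4.361×10⁻⁶ mol photons = 0.15.

Φ = 0.15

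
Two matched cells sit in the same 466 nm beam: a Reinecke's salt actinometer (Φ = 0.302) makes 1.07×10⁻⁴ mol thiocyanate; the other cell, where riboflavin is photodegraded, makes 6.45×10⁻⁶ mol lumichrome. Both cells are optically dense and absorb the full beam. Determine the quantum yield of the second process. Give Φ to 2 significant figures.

Φ = 0.018

Photons absorbed by the actinometer: 1.07×10⁻⁴ / 0.302 = 3.543×10⁻⁴ mol.
Φ(unknown) = 6.45×10⁻⁶ / 3.543×10⁻⁴ = 0.018.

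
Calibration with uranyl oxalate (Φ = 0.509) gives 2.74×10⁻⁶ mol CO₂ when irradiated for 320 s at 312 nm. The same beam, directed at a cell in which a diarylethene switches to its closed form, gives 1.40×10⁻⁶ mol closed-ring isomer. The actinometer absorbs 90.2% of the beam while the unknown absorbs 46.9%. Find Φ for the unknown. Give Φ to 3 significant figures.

Φ = 0.500

Photons absorbed by the actinometer: 2.74×10⁻⁶ / 0.509 = 5.383×10⁻⁶ mol.
Incident flux: 5.383×10⁻⁶ / 0.902 = 5.968×10⁻⁶ einstein.
Absorbed by unknown: 0.469 × 5.968×10⁻⁶ = 2.799×10⁻⁶ mol.
Φ(unknown) = 1.40×10⁻⁶ / 2.799×10⁻⁶ = 0.500.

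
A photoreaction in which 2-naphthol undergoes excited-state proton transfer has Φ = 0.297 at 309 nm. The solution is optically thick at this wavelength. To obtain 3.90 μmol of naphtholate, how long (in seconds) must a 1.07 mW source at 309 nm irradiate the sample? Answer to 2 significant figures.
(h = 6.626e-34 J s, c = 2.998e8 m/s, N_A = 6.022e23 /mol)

Product: 3.90 μmol = 3.90e-6 mol.
Photons that must be absorbed: 3.90e-6 / 0.297 = 1.313e-5 mol.
Photon energy: hc/λ = 6.429e-19 J; per mole, 3.872e5 J mol⁻¹.
Energy required: 1.313e-5 × 3.872e5 = 5.084 J.
Time: 5.084 J / 0.00107 W = 4800 s.

t ≈ 4800 s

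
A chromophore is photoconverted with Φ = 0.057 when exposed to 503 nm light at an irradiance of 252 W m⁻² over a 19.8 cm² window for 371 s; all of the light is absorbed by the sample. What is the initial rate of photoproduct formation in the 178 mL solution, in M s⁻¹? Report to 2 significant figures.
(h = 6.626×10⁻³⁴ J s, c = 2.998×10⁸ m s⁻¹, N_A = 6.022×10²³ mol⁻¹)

6.7×10⁻⁷ M s⁻¹

Photon energy at 503 nm: hc/λ = (6.626×10⁻³⁴)(2.998×10⁸)/(503×10⁻⁹) = 3.949×10⁻¹⁹ J.
Energy delivered: (252 W m⁻²)(19.8×10⁻⁴ m²)(371 s) = 185.1 J.
Photons incident: 185.1 / 3.949×10⁻¹⁹ = 4.687×10²⁰, i.e. 4.687×10²⁰/6.022×10²³ = 7.783×10⁻⁴ mol.
Product formed: 0.057 × 7.783×10⁻⁴ = 4.436×10⁻⁵ mol.
Rate: 4.436×10⁻⁵ mol / (371 s × 0.178 L) = 6.7×10⁻⁷ M s⁻¹.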